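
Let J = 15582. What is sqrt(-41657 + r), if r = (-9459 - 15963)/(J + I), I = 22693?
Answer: I*sqrt(2441098505507)/7655 ≈ 204.1*I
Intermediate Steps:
r = -25422/38275 (r = (-9459 - 15963)/(15582 + 22693) = -25422/38275 ≈ -0.66419)
sqrt(-41657 + r) = sqrt(-41657 - 25422/38275) = sqrt(-1594447097/38275) = I*sqrt(2441098505507)/7655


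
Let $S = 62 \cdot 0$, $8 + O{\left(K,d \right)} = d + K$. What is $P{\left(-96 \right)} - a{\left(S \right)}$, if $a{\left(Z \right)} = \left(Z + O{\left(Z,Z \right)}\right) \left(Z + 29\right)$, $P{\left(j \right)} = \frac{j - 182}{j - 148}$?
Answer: $\frac{28443}{122} \approx 233.14$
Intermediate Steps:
$O{\left(K,d \right)} = -8 + K + d$ ($O{\left(K,d \right)} = -8 + \left(d + K\right) = -8 + \left(K + d\right) = -8 + K + d$)
$P{\left(j \right)} = \frac{-182 + j}{-148 + j}$
$S = 0$
$a{\left(Z \right)} = \left(-8 + 3 Z\right) \left(29 + Z\right)$ ($a{\left(Z \right)} = \left(Z + \left(-8 + Z + Z\right)\right) \left(Z + 29\right) = \left(Z + \left(-8 + 2 Z\right)\right) \left(29 + Z\right) = \left(-8 + 3 Z\right) \left(29 + Z\right)$)
$P{\left(-96 \right)} - a{\left(S \right)} = \frac{-182 - 96}{-148 - 96} - \left(-232 + 3 \cdot 0^{2} + 79 \cdot 0\right) = \frac{1}{-244} \left(-278\right) - \left(-232 + 3 \cdot 0 + 0\right) = \left(- \frac{1}{244}\right) \left(-278\right) - \left(-232 + 0 + 0\right) = \frac{139}{122} - -232 = \frac{139}{122} + 232 = \frac{28443}{122}$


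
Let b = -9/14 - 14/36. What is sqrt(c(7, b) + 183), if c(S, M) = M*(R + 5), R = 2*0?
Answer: 2*sqrt(19607)/21 ≈ 13.336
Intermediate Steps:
b = -65/63 (b = -9*1/14 - 14*1/36 = -9/14 - 7/18 = -65/63 ≈ -1.0317)
R = 0
c(S, M) = 5*M (c(S, M) = M*(0 + 5) = M*5 = 5*M)
sqrt(c(7, b) + 183) = sqrt(5*(-65/63) + 183) = sqrt(-325/63 + 183) = sqrt(11204/63) = 2*sqrt(19607)/21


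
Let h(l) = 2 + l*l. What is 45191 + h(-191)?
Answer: 81674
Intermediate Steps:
h(l) = 2 + l²
45191 + h(-191) = 45191 + (2 + (-191)²) = 45191 + (2 + 36481) = 45191 + 36483 = 81674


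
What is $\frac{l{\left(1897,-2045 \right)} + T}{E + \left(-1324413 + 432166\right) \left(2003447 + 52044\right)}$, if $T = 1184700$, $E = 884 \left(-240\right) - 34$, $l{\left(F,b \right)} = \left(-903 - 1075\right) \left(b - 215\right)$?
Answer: $- \frac{5654980}{1834005890471} \approx -3.0834 \cdot 10^{-6}$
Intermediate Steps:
$l{\left(F,b \right)} = 425270 - 1978 b$ ($l{\left(F,b \right)} = - 1978 \left(-215 + b\right) = 425270 - 1978 b$)
$E = -212194$ ($E = -212160 - 34 = -212194$)
$\frac{l{\left(1897,-2045 \right)} + T}{E + \left(-1324413 + 432166\right) \left(2003447 + 52044\right)} = \frac{\left(425270 - -4045010\right) + 1184700}{-212194 + \left(-1324413 + 432166\right) \left(2003447 + 52044\right)} = \frac{\left(425270 + 4045010\right) + 1184700}{-212194 - 1834005678277} = \frac{4470280 + 1184700}{-212194 - 1834005678277} = \frac{5654980}{-1834005890471} = 5654980 \left(- \frac{1}{1834005890471}\right) = - \frac{5654980}{1834005890471}$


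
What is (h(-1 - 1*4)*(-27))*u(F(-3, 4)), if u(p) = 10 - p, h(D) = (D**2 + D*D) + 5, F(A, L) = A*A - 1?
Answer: -2970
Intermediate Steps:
F(A, L) = -1 + A**2 (F(A, L) = A**2 - 1 = -1 + A**2)
h(D) = 5 + 2*D**2 (h(D) = (D**2 + D**2) + 5 = 2*D**2 + 5 = 5 + 2*D**2)
(h(-1 - 1*4)*(-27))*u(F(-3, 4)) = ((5 + 2*(-1 - 1*4)**2)*(-27))*(10 - (-1 + (-3)**2)) = ((5 + 2*(-1 - 4)**2)*(-27))*(10 - (-1 + 9)) = ((5 + 2*(-5)**2)*(-27))*(10 - 1*8) = ((5 + 2*25)*(-27))*(10 - 8) = ((5 + 50)*(-27))*2 = (55*(-27))*2 = -1485*2 = -2970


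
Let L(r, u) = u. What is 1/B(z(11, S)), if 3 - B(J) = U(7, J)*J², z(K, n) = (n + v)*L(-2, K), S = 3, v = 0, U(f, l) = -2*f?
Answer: 1/15249 ≈ 6.5578e-5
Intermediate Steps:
z(K, n) = K*n (z(K, n) = (n + 0)*K = n*K = K*n)
B(J) = 3 + 14*J² (B(J) = 3 - (-2*7)*J² = 3 - (-14)*J² = 3 + 14*J²)
1/B(z(11, S)) = 1/(3 + 14*(11*3)²) = 1/(3 + 14*33²) = 1/(3 + 14*1089) = 1/(3 + 15246) = 1/15249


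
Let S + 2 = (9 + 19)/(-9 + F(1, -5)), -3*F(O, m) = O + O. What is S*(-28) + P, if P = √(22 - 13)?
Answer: 4063/29 ≈ 140.10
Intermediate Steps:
F(O, m) = -2*O/3 (F(O, m) = -(O + O)/3 = -2*O/3)
P = 3 (P = √9 = 3)
S = -142/29 (S = -2 + (9 + 19)/(-9 - ⅔*1) = -2 + 28/(-9 - ⅔) = -2 + 28/(-29/3) = -2 + 28*(-3/29) = -2 - 84/29 = -142/29 ≈ -4.8966)
S*(-28) + P = -142/29*(-28) + 3 = 3976/29 + 3 = 4063/29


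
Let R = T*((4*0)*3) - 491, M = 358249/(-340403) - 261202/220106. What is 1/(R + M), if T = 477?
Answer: -37462371359/18477907686669 ≈ -0.0020274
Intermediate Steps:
M = -83883349400/37462371359 (M = 358249*(-1/340403) - 261202*1/220106 = -358249/340403 - 130601/110053 = -83883349400/37462371359 ≈ -2.2391)
R = -491 (R = 477*((4*0)*3) - 491 = 477*(0*3) - 491 = 477*0 - 491 = 0 - 491 = -491)
1/(R + M) = 1/(-491 - 83883349400/37462371359) = 1/(-18477907686669/37462371359) = -37462371359/18477907686669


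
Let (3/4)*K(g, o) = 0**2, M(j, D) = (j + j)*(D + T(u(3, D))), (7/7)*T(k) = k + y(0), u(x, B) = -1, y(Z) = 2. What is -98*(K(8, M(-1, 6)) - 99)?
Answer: 9702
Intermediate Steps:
T(k) = 2 + k (T(k) = k + 2 = 2 + k)
M(j, D) = 2*j*(1 + D) (M(j, D) = (j + j)*(D + (2 - 1)) = (2*j)*(D + 1) = (2*j)*(1 + D) = 2*j*(1 + D))
K(g, o) = 0 (K(g, o) = (4/3)*0**2 = (4/3)*0 = 0)
-98*(K(8, M(-1, 6)) - 99) = -98*(0 - 99) = -98*(-99) = 9702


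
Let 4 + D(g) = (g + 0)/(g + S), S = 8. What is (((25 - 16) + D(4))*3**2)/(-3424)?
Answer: -3/214 ≈ -0.014019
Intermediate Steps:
D(g) = -4 + g/(8 + g) (D(g) = -4 + (g + 0)/(g + 8) = -4 + g/(8 + g))
(((25 - 16) + D(4))*3**2)/(-3424) = (((25 - 16) + (-32 - 3*4)/(8 + 4))*3**2)/(-3424) = ((9 + (-32 - 12)/12)*9)*(-1/3424) = ((9 + (1/12)*(-44))*9)*(-1/3424) = ((9 - 11/3)*9)*(-1/3424) = ((16/3)*9)*(-1/3424) = 48*(-1/3424) = -3/214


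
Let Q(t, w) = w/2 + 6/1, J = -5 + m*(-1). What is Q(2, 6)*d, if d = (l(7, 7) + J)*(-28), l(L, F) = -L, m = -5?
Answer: 1764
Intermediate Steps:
J = 0 (J = -5 - 5*(-1) = -5 + 5 = 0)
Q(t, w) = 6 + w/2 (Q(t, w) = w*(½) + 6*1 = w/2 + 6 = 6 + w/2)
d = 196 (d = (-1*7 + 0)*(-28) = (-7 + 0)*(-28) = -7*(-28) = 196)
Q(2, 6)*d = (6 + (½)*6)*196 = (6 + 3)*196 = 9*196 = 1764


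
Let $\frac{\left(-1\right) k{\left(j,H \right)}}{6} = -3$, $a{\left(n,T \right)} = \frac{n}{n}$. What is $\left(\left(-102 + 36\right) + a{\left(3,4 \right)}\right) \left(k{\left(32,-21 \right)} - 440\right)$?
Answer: $27430$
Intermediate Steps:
$a{\left(n,T \right)} = 1$
$k{\left(j,H \right)} = 18$ ($k{\left(j,H \right)} = \left(-6\right) \left(-3\right) = 18$)
$\left(\left(-102 + 36\right) + a{\left(3,4 \right)}\right) \left(k{\left(32,-21 \right)} - 440\right) = \left(\left(-102 + 36\right) + 1\right) \left(18 - 440\right) = \left(-66 + 1\right) \left(-422\right) = \left(-65\right) \left(-422\right) = 27430$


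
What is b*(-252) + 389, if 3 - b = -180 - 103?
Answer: -71683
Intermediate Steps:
b = 286 (b = 3 - (-180 - 103) = 3 - 1*(-283) = 3 + 283 = 286)
b*(-252) + 389 = 286*(-252) + 389 = -72072 + 389 = -71683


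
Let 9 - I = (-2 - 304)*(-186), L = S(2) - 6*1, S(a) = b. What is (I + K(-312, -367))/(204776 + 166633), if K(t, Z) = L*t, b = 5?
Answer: -18865/123803 ≈ -0.15238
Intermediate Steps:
S(a) = 5
L = -1 (L = 5 - 6*1 = 5 - 6 = -1)
I = -56907 (I = 9 - (-2 - 304)*(-186) = 9 - (-306)*(-186) = 9 - 1*56916 = 9 - 56916 = -56907)
K(t, Z) = -t
(I + K(-312, -367))/(204776 + 166633) = (-56907 - 1*(-312))/(204776 + 166633) = (-56907 + 312)/371409 = -56595*1/371409 = -18865/123803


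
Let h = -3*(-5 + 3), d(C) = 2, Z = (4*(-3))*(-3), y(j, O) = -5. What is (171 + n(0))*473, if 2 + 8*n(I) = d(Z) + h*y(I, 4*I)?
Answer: 316437/4 ≈ 79109.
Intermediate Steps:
Z = 36 (Z = -12*(-3) = 36)
h = 6 (h = -3*(-2) = 6)
n(I) = -15/4 (n(I) = -¼ + (2 + 6*(-5))/8 = -¼ + (2 - 30)/8 = -¼ + (⅛)*(-28) = -¼ - 7/2 = -15/4)
(171 + n(0))*473 = (171 - 15/4)*473 = (669/4)*473 = 316437/4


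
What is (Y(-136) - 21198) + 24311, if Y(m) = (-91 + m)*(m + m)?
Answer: 64857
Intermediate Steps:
Y(m) = 2*m*(-91 + m) (Y(m) = (-91 + m)*(2*m) = 2*m*(-91 + m))
(Y(-136) - 21198) + 24311 = (2*(-136)*(-91 - 136) - 21198) + 24311 = (2*(-136)*(-227) - 21198) + 24311 = (61744 - 21198) + 24311 = 40546 + 24311 = 64857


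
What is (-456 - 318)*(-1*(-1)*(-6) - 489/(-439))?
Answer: 1660230/439 ≈ 3781.8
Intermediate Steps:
(-456 - 318)*(-1*(-1)*(-6) - 489/(-439)) = -774*(1*(-6) - 489*(-1/439)) = -774*(-6 + 489/439) = -774*(-2145/439) = 1660230/439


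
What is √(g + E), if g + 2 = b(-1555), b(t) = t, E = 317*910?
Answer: √286913 ≈ 535.64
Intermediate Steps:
E = 288470
g = -1557 (g = -2 - 1555 = -1557)
√(g + E) = √(-1557 + 288470) = √286913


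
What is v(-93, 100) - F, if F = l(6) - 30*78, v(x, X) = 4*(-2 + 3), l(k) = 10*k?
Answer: 2284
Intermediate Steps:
v(x, X) = 4 (v(x, X) = 4*1 = 4)
F = -2280 (F = 10*6 - 30*78 = 60 - 2340 = -2280)
v(-93, 100) - F = 4 - 1*(-2280) = 4 + 2280 = 2284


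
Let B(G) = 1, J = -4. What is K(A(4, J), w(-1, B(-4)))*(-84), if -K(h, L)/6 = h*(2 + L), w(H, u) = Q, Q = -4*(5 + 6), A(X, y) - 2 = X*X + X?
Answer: -465696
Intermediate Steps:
A(X, y) = 2 + X + X² (A(X, y) = 2 + (X*X + X) = 2 + (X² + X) = 2 + (X + X²) = 2 + X + X²)
Q = -44 (Q = -4*11 = -44)
w(H, u) = -44
K(h, L) = -6*h*(2 + L)
K(A(4, J), w(-1, B(-4)))*(-84) = -6*(2 + 4 + 4²)*(2 - 44)*(-84) = -6*(2 + 4 + 16)*(-42)*(-84) = -6*22*(-42)*(-84) = 5544*(-84) = -465696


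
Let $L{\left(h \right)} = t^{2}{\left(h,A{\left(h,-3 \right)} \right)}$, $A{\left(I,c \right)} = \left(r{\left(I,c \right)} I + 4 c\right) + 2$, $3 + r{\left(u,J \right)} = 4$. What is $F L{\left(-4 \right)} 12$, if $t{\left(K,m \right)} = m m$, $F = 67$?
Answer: $30886464$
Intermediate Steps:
$r{\left(u,J \right)} = 1$ ($r{\left(u,J \right)} = -3 + 4 = 1$)
$A{\left(I,c \right)} = 2 + I + 4 c$ ($A{\left(I,c \right)} = \left(1 I + 4 c\right) + 2 = \left(I + 4 c\right) + 2 = 2 + I + 4 c$)
$t{\left(K,m \right)} = m^{2}$
$L{\left(h \right)} = \left(-10 + h\right)^{4}$ ($L{\left(h \right)} = \left(\left(2 + h + 4 \left(-3\right)\right)^{2}\right)^{2} = \left(\left(2 + h - 12\right)^{2}\right)^{2} = \left(\left(-10 + h\right)^{2}\right)^{2} = \left(-10 + h\right)^{4}$)
$F L{\left(-4 \right)} 12 = 67 \left(-10 - 4\right)^{4} \cdot 12 = 67 \left(-14\right)^{4} \cdot 12 = 67 \cdot 38416 \cdot 12 = 2573872 \cdot 12 = 30886464$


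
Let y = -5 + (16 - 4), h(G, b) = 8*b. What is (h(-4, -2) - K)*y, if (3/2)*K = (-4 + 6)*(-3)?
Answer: -84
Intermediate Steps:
K = -4 (K = 2*((-4 + 6)*(-3))/3 = 2*(2*(-3))/3 = (2/3)*(-6) = -4)
y = 7 (y = -5 + 12 = 7)
(h(-4, -2) - K)*y = (8*(-2) - 1*(-4))*7 = (-16 + 4)*7 = -12*7 = -84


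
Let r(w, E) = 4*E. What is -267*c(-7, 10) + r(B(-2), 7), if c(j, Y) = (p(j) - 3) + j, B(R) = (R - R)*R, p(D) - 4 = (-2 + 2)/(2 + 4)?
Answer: 1630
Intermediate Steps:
p(D) = 4 (p(D) = 4 + (-2 + 2)/(2 + 4) = 4 + 0/6 = 4 + 0*(⅙) = 4 + 0 = 4)
B(R) = 0 (B(R) = 0*R = 0)
c(j, Y) = 1 + j (c(j, Y) = (4 - 3) + j = 1 + j)
-267*c(-7, 10) + r(B(-2), 7) = -267*(1 - 7) + 4*7 = -267*(-6) + 28 = 1602 + 28 = 1630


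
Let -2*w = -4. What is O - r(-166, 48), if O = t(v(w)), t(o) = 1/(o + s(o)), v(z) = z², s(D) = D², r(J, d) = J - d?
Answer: 4281/20 ≈ 214.05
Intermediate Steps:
w = 2 (w = -½*(-4) = 2)
t(o) = 1/(o + o²)
O = 1/20 (O = 1/((2²)*(1 + 2²)) = 1/(4*(1 + 4)) = (¼)/5 = (¼)*(⅕) = 1/20 ≈ 0.050000)
O - r(-166, 48) = 1/20 - (-166 - 1*48) = 1/20 - (-166 - 48) = 1/20 - 1*(-214) = 1/20 + 214 = 4281/20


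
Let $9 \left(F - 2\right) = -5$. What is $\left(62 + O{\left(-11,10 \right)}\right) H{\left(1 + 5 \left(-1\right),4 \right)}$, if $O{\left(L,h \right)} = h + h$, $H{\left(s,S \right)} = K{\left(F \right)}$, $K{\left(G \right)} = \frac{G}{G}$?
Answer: $82$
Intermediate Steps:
$F = \frac{13}{9}$ ($F = 2 + \frac{1}{9} \left(-5\right) = 2 - \frac{5}{9} = \frac{13}{9} \approx 1.4444$)
$K{\left(G \right)} = 1$
$H{\left(s,S \right)} = 1$
$O{\left(L,h \right)} = 2 h$
$\left(62 + O{\left(-11,10 \right)}\right) H{\left(1 + 5 \left(-1\right),4 \right)} = \left(62 + 2 \cdot 10\right) 1 = \left(62 + 20\right) 1 = 82 \cdot 1 = 82$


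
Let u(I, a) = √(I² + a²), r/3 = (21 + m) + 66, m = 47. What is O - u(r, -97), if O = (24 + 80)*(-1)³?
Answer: -104 - √171013 ≈ -517.54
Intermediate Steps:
r = 402 (r = 3*((21 + 47) + 66) = 3*(68 + 66) = 3*134 = 402)
O = -104 (O = 104*(-1) = -104)
O - u(r, -97) = -104 - √(402² + (-97)²) = -104 - √(161604 + 9409) = -104 - √171013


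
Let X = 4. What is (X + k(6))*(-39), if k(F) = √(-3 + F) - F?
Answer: 78 - 39*√3 ≈ 10.450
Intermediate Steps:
(X + k(6))*(-39) = (4 + (√(-3 + 6) - 1*6))*(-39) = (4 + (√3 - 6))*(-39) = (4 + (-6 + √3))*(-39) = (-2 + √3)*(-39) = 78 - 39*√3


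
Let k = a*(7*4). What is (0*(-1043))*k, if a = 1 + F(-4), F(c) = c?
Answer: 0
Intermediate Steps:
a = -3 (a = 1 - 4 = -3)
k = -84 (k = -21*4 = -3*28 = -84)
(0*(-1043))*k = (0*(-1043))*(-84) = 0*(-84) = 0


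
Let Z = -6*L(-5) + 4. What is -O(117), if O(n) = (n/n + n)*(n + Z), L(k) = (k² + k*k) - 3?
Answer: 18998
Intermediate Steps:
L(k) = -3 + 2*k² (L(k) = (k² + k²) - 3 = 2*k² - 3 = -3 + 2*k²)
Z = -278 (Z = -6*(-3 + 2*(-5)²) + 4 = -6*(-3 + 2*25) + 4 = -6*(-3 + 50) + 4 = -6*47 + 4 = -282 + 4 = -278)
O(n) = (1 + n)*(-278 + n) (O(n) = (n/n + n)*(n - 278) = (1 + n)*(-278 + n))
-O(117) = -(-278 + 117² - 277*117) = -(-278 + 13689 - 32409) = -1*(-18998) = 18998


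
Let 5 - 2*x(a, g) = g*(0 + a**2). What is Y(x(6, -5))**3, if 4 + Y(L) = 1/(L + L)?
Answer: -403583419/6331625 ≈ -63.741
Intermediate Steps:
x(a, g) = 5/2 - g*a**2/2 (x(a, g) = 5/2 - g*(0 + a**2)/2 = 5/2 - g*a**2/2)
Y(L) = -4 + 1/(2*L) (Y(L) = -4 + 1/(L + L) = -4 + 1/(2*L))
Y(x(6, -5))**3 = (-4 + 1/(2*(5/2 - 1/2*(-5)*6**2)))**3 = (-4 + 1/(2*(5/2 - 1/2*(-5)*36)))**3 = (-4 + 1/(2*(5/2 + 90)))**3 = (-4 + 1/(2*(185/2)))**3 = (-4 + (1/2)*(2/185))**3 = (-4 + 1/185)**3 = (-739/185)**3 = -403583419/6331625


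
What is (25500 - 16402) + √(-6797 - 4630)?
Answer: 9098 + I*√11427 ≈ 9098.0 + 106.9*I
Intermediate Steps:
(25500 - 16402) + √(-6797 - 4630) = 9098 + √(-11427) = 9098 + I*√11427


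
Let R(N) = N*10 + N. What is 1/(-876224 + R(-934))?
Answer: -1/886498 ≈ -1.1280e-6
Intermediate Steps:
R(N) = 11*N (R(N) = 10*N + N = 11*N)
1/(-876224 + R(-934)) = 1/(-876224 + 11*(-934)) = 1/(-876224 - 10274) = 1/(-886498) = -1/886498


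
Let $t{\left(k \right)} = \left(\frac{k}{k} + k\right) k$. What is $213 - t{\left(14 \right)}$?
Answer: $3$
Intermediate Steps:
$t{\left(k \right)} = k \left(1 + k\right)$ ($t{\left(k \right)} = \left(1 + k\right) k = k \left(1 + k\right)$)
$213 - t{\left(14 \right)} = 213 - 14 \left(1 + 14\right) = 213 - 14 \cdot 15 = 213 - 210 = 3$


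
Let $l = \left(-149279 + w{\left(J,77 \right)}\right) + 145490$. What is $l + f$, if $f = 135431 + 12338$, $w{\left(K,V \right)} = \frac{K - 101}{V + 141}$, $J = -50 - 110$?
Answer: $\frac{31387379}{218} \approx 1.4398 \cdot 10^{5}$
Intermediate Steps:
$J = -160$
$w{\left(K,V \right)} = \frac{-101 + K}{141 + V}$
$f = 147769$
$l = - \frac{826263}{218}$ ($l = \left(-149279 + \frac{-101 - 160}{141 + 77}\right) + 145490 = \left(-149279 + \frac{1}{218} \left(-261\right)\right) + 145490 = \left(-149279 - \frac{261}{218}\right) + 145490 = - \frac{32543083}{218} + 145490 = - \frac{826263}{218} \approx -3790.2$)
$l + f = - \frac{826263}{218} + 147769 = \frac{31387379}{218}$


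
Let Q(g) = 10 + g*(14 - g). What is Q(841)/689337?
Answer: -63227/62667 ≈ -1.0089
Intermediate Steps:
Q(841)/689337 = (10 - 1*841² + 14*841)/689337 = (10 - 1*707281 + 11774)*(1/689337) = (10 - 707281 + 11774)*(1/689337) = -695497*1/689337 = -63227/62667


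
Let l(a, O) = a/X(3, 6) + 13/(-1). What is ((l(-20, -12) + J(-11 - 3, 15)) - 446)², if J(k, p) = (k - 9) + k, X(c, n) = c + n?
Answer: 20106256/81 ≈ 2.4823e+5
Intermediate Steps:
l(a, O) = -13 + a/9 (l(a, O) = a/(3 + 6) + 13/(-1) = a/9 + 13*(-1) = a*(⅑) - 13 = a/9 - 13 = -13 + a/9)
J(k, p) = -9 + 2*k (J(k, p) = (-9 + k) + k = -9 + 2*k)
((l(-20, -12) + J(-11 - 3, 15)) - 446)² = (((-13 + (⅑)*(-20)) + (-9 + 2*(-11 - 3))) - 446)² = (((-13 - 20/9) + (-9 + 2*(-14))) - 446)² = ((-137/9 + (-9 - 28)) - 446)² = ((-137/9 - 37) - 446)² = (-470/9 - 446)² = (-4484/9)² = 20106256/81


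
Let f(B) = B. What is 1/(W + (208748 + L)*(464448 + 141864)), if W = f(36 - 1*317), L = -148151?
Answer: 1/36740687983 ≈ 2.7218e-11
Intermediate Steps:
W = -281 (W = 36 - 1*317 = 36 - 317 = -281)
1/(W + (208748 + L)*(464448 + 141864)) = 1/(-281 + (208748 - 148151)*(464448 + 141864)) = 1/(-281 + 60597*606312) = 1/(-281 + 36740688264) = 1/36740687983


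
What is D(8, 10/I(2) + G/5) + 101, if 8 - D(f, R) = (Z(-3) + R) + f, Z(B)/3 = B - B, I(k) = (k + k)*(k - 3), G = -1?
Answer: 1037/10 ≈ 103.70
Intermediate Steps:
I(k) = 2*k*(-3 + k) (I(k) = (2*k)*(-3 + k) = 2*k*(-3 + k))
Z(B) = 0 (Z(B) = 3*(B - B) = 3*0 = 0)
D(f, R) = 8 - R - f (D(f, R) = 8 - ((0 + R) + f) = 8 - (R + f) = 8 + (-R - f) = 8 - R - f)
D(8, 10/I(2) + G/5) + 101 = (8 - (10/((2*2*(-3 + 2))) - 1/5) - 1*8) + 101 = (8 - (10/((2*2*(-1))) - 1*1/5) - 8) + 101 = (8 - (10/(-4) - 1/5) - 8) + 101 = (8 - (10*(-1/4) - 1/5) - 8) + 101 = (8 - (-5/2 - 1/5) - 8) + 101 = (8 - 1*(-27/10) - 8) + 101 = (8 + 27/10 - 8) + 101 = 27/10 + 101 = 1037/10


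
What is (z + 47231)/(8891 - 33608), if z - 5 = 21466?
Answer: -68702/24717 ≈ -2.7795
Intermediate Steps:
z = 21471 (z = 5 + 21466 = 21471)
(z + 47231)/(8891 - 33608) = (21471 + 47231)/(8891 - 33608) = 68702/(-24717) = 68702*(-1/24717) = -68702/24717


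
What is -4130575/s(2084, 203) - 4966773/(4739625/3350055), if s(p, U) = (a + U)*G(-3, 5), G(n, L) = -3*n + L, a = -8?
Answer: -201973091595557/57507450 ≈ -3.5121e+6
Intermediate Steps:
G(n, L) = L - 3*n
s(p, U) = -112 + 14*U (s(p, U) = (-8 + U)*(5 - 3*(-3)) = (-8 + U)*(5 + 9) = (-8 + U)*14 = -112 + 14*U)
-4130575/s(2084, 203) - 4966773/(4739625/3350055) = -4130575/(-112 + 14*203) - 4966773/(4739625/3350055) = -4130575/(-112 + 2842) - 4966773/(4739625*(1/3350055)) = -4130575/2730 - 4966773/315975/223337 = -4130575*1/2730 - 4966773*223337/315975 = -826115/546 - 369754727167/105325 = -201973091595557/57507450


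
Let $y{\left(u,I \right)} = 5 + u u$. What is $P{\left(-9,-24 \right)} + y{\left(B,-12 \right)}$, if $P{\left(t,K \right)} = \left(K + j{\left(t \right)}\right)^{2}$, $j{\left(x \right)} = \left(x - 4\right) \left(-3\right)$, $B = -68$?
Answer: $4854$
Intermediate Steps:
$j{\left(x \right)} = 12 - 3 x$ ($j{\left(x \right)} = \left(-4 + x\right) \left(-3\right) = 12 - 3 x$)
$P{\left(t,K \right)} = \left(12 + K - 3 t\right)^{2}$ ($P{\left(t,K \right)} = \left(K - \left(-12 + 3 t\right)\right)^{2} = \left(12 + K - 3 t\right)^{2}$)
$y{\left(u,I \right)} = 5 + u^{2}$
$P{\left(-9,-24 \right)} + y{\left(B,-12 \right)} = \left(12 - 24 - -27\right)^{2} + \left(5 + \left(-68\right)^{2}\right) = \left(12 - 24 + 27\right)^{2} + \left(5 + 4624\right) = 15^{2} + 4629 = 225 + 4629 = 4854$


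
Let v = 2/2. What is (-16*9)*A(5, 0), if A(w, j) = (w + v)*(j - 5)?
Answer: 4320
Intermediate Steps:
v = 1 (v = 2*(½) = 1)
A(w, j) = (1 + w)*(-5 + j) (A(w, j) = (w + 1)*(j - 5) = (1 + w)*(-5 + j))
(-16*9)*A(5, 0) = (-16*9)*(-5 + 0 - 5*5 + 0*5) = (-8*18)*(-5 + 0 - 25 + 0) = -144*(-30) = 4320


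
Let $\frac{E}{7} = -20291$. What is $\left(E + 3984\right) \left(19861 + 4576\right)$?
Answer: $-3373601161$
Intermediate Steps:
$E = -142037$ ($E = 7 \left(-20291\right) = -142037$)
$\left(E + 3984\right) \left(19861 + 4576\right) = \left(-142037 + 3984\right) \left(19861 + 4576\right) = \left(-138053\right) 24437 = -3373601161$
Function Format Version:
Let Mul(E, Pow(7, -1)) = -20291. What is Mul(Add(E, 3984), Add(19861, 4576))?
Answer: -3373601161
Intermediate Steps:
E = -142037 (E = Mul(7, -20291) = -142037)
Mul(Add(E, 3984), Add(19861, 4576)) = Mul(Add(-142037, 3984), Add(19861, 4576)) = Mul(-138053, 24437) = -3373601161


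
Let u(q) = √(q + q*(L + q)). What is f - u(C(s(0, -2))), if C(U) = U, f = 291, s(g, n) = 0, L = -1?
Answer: 291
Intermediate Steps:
u(q) = √(q + q*(-1 + q))
f - u(C(s(0, -2))) = 291 - √(0²) = 291 - √0 = 291 - 1*0 = 291 + 0 = 291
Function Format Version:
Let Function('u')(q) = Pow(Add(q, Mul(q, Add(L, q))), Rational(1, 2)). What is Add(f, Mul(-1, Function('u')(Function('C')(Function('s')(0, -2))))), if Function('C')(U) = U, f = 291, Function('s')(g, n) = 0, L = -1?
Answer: 291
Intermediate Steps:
Function('u')(q) = Pow(Add(q, Mul(q, Add(-1, q))), Rational(1, 2))
Add(f, Mul(-1, Function('u')(Function('C')(Function('s')(0, -2))))) = Add(291, Mul(-1, Pow(Pow(0, 2), Rational(1, 2)))) = Add(291, Mul(-1, Pow(0, Rational(1, 2)))) = Add(291, Mul(-1, 0)) = Add(291, 0) = 291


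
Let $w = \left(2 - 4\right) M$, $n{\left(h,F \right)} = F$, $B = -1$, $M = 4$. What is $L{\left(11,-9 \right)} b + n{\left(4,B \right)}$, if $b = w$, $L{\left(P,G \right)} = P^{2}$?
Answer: $-969$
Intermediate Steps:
$w = -8$ ($w = \left(2 - 4\right) 4 = \left(-2\right) 4 = -8$)
$b = -8$
$L{\left(11,-9 \right)} b + n{\left(4,B \right)} = 11^{2} \left(-8\right) - 1 = 121 \left(-8\right) - 1 = -968 - 1 = -969$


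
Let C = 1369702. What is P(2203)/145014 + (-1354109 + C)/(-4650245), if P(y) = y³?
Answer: 49718647521106313/674350628430 ≈ 73728.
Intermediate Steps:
P(2203)/145014 + (-1354109 + C)/(-4650245) = 2203³/145014 + (-1354109 + 1369702)/(-4650245) = 10691619427*(1/145014) + 15593*(-1/4650245) = 10691619427/145014 - 15593/4650245 = 49718647521106313/674350628430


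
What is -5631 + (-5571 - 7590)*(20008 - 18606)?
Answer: -18457353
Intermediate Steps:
-5631 + (-5571 - 7590)*(20008 - 18606) = -5631 - 13161*1402 = -5631 - 18451722 = -18457353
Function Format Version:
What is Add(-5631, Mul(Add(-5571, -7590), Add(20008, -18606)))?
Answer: -18457353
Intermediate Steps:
Add(-5631, Mul(Add(-5571, -7590), Add(20008, -18606))) = Add(-5631, Mul(-13161, 1402)) = Add(-5631, -18451722) = -18457353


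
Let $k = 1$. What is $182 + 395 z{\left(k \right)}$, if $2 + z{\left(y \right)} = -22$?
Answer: $-9298$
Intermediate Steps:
$z{\left(y \right)} = -24$ ($z{\left(y \right)} = -2 - 22 = -24$)
$182 + 395 z{\left(k \right)} = 182 + 395 \left(-24\right) = 182 - 9480 = -9298$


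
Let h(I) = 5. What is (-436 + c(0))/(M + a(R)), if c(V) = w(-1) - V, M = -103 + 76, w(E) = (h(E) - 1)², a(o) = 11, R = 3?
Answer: 105/4 ≈ 26.250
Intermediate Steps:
w(E) = 16 (w(E) = (5 - 1)² = 4² = 16)
M = -27
c(V) = 16 - V
(-436 + c(0))/(M + a(R)) = (-436 + (16 - 1*0))/(-27 + 11) = (-436 + (16 + 0))/(-16) = (-436 + 16)*(-1/16) = -420*(-1/16) = 105/4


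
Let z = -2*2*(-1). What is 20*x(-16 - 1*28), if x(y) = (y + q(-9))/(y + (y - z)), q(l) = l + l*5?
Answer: 490/23 ≈ 21.304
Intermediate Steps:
q(l) = 6*l (q(l) = l + 5*l = 6*l)
z = 4 (z = -4*(-1) = 4)
x(y) = (-54 + y)/(-4 + 2*y) (x(y) = (y + 6*(-9))/(y + (y - 1*4)) = (y - 54)/(y + (y - 4)) = (-54 + y)/(y + (-4 + y)) = (-54 + y)/(-4 + 2*y))
20*x(-16 - 1*28) = 20*((-54 + (-16 - 1*28))/(2*(-2 + (-16 - 1*28)))) = 20*((-54 + (-16 - 28))/(2*(-2 + (-16 - 28)))) = 20*((-54 - 44)/(2*(-2 - 44))) = 20*((1/2)*(-98)/(-46)) = 20*((1/2)*(-1/46)*(-98)) = 20*(49/46) = 490/23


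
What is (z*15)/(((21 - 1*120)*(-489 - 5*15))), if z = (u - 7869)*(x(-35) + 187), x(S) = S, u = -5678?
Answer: -2573930/4653 ≈ -553.18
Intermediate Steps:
z = -2059144 (z = (-5678 - 7869)*(-35 + 187) = -13547*152 = -2059144)
(z*15)/(((21 - 1*120)*(-489 - 5*15))) = (-2059144*15)/(((21 - 1*120)*(-489 - 5*15))) = -30887160*1/((-489 - 75)*(21 - 120)) = -30887160/((-99*(-564))) = -30887160/55836 = -30887160*1/55836 = -2573930/4653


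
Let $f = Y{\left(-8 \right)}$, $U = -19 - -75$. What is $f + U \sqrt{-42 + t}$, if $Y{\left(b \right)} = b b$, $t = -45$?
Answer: $64 + 56 i \sqrt{87} \approx 64.0 + 522.33 i$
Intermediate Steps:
$Y{\left(b \right)} = b^{2}$
$U = 56$ ($U = -19 + 75 = 56$)
$f = 64$ ($f = \left(-8\right)^{2} = 64$)
$f + U \sqrt{-42 + t} = 64 + 56 \sqrt{-42 - 45} = 64 + 56 \sqrt{-87} = 64 + 56 i \sqrt{87}$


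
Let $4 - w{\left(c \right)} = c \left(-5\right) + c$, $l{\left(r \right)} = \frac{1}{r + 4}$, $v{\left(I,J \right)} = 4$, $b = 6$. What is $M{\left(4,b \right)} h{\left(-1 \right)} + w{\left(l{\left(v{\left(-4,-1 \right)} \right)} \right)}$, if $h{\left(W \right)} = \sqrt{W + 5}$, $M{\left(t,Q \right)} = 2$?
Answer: $\frac{17}{2} \approx 8.5$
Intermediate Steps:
$l{\left(r \right)} = \frac{1}{4 + r}$
$h{\left(W \right)} = \sqrt{5 + W}$
$w{\left(c \right)} = 4 + 4 c$ ($w{\left(c \right)} = 4 - \left(c \left(-5\right) + c\right) = 4 - \left(- 5 c + c\right) = 4 - - 4 c = 4 + 4 c$)
$M{\left(4,b \right)} h{\left(-1 \right)} + w{\left(l{\left(v{\left(-4,-1 \right)} \right)} \right)} = 2 \sqrt{5 - 1} + \left(4 + \frac{4}{4 + 4}\right) = 2 \sqrt{4} + \left(4 + \frac{4}{8}\right) = 2 \cdot 2 + \left(4 + 4 \cdot \frac{1}{8}\right) = 4 + \left(4 + \frac{1}{2}\right) = 4 + \frac{9}{2} = \frac{17}{2}$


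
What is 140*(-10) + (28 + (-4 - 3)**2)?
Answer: -1323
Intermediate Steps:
140*(-10) + (28 + (-4 - 3)**2) = -1400 + (28 + (-7)**2) = -1400 + (28 + 49) = -1400 + 77 = -1323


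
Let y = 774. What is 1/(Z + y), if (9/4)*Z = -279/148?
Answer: 37/28607 ≈ 0.0012934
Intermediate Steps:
Z = -31/37 (Z = 4*(-279/148)/9 = 4*(-279*1/148)/9 = (4/9)*(-279/148) = -31/37 ≈ -0.83784)
1/(Z + y) = 1/(-31/37 + 774) = 1/(28607/37) = 37/28607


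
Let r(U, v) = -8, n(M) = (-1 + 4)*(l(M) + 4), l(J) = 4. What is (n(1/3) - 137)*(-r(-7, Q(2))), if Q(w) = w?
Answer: -904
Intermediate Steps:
n(M) = 24 (n(M) = (-1 + 4)*(4 + 4) = 3*8 = 24)
(n(1/3) - 137)*(-r(-7, Q(2))) = (24 - 137)*(-1*(-8)) = -113*8 = -904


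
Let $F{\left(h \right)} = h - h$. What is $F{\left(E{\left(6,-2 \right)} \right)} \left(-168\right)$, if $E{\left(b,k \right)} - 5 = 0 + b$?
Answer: $0$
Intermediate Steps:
$E{\left(b,k \right)} = 5 + b$ ($E{\left(b,k \right)} = 5 + \left(0 + b\right) = 5 + b$)
$F{\left(h \right)} = 0$
$F{\left(E{\left(6,-2 \right)} \right)} \left(-168\right) = 0 \left(-168\right) = 0$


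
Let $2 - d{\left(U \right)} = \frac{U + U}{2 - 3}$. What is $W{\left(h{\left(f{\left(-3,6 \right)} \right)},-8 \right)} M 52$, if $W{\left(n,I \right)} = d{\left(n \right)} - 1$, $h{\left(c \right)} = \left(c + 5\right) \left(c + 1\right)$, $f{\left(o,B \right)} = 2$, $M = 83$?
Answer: $185588$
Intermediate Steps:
$d{\left(U \right)} = 2 + 2 U$ ($d{\left(U \right)} = 2 - \frac{U + U}{2 - 3} = 2 - \frac{2 U}{-1} = 2 - 2 U \left(-1\right) = 2 - - 2 U = 2 + 2 U$)
$h{\left(c \right)} = \left(1 + c\right) \left(5 + c\right)$ ($h{\left(c \right)} = \left(5 + c\right) \left(1 + c\right) = \left(1 + c\right) \left(5 + c\right)$)
$W{\left(n,I \right)} = 1 + 2 n$ ($W{\left(n,I \right)} = \left(2 + 2 n\right) - 1 = 1 + 2 n$)
$W{\left(h{\left(f{\left(-3,6 \right)} \right)},-8 \right)} M 52 = \left(1 + 2 \left(5 + 2^{2} + 6 \cdot 2\right)\right) 83 \cdot 52 = \left(1 + 2 \left(5 + 4 + 12\right)\right) 83 \cdot 52 = \left(1 + 2 \cdot 21\right) 83 \cdot 52 = \left(1 + 42\right) 83 \cdot 52 = 43 \cdot 83 \cdot 52 = 3569 \cdot 52 = 185588$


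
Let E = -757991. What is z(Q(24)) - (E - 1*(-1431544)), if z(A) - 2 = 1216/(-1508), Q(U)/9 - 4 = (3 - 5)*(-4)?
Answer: -253929031/377 ≈ -6.7355e+5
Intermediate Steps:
Q(U) = 108 (Q(U) = 36 + 9*((3 - 5)*(-4)) = 36 + 9*(-2*(-4)) = 36 + 9*8 = 36 + 72 = 108)
z(A) = 450/377 (z(A) = 2 + 1216/(-1508) = 2 + 1216*(-1/1508) = 2 - 304/377 = 450/377)
z(Q(24)) - (E - 1*(-1431544)) = 450/377 - (-757991 - 1*(-1431544)) = 450/377 - (-757991 + 1431544) = 450/377 - 1*673553 = 450/377 - 673553 = -253929031/377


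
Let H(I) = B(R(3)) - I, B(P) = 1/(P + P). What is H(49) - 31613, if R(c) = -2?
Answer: -126649/4 ≈ -31662.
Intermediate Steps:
B(P) = 1/(2*P)
H(I) = -¼ - I (H(I) = (½)/(-2) - I = (½)*(-½) - I = -¼ - I)
H(49) - 31613 = (-¼ - 1*49) - 31613 = (-¼ - 49) - 31613 = -197/4 - 31613 = -126649/4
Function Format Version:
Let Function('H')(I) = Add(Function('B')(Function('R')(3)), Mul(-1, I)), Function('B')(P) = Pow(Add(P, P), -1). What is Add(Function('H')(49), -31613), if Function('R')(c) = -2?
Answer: Rational(-126649, 4) ≈ -31662.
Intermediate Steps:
Function('B')(P) = Mul(Rational(1, 2), Pow(P, -1)) (Function('B')(P) = Pow(Mul(2, P), -1) = Mul(Rational(1, 2), Pow(P, -1)))
Function('H')(I) = Add(Rational(-1, 4), Mul(-1, I)) (Function('H')(I) = Add(Mul(Rational(1, 2), Pow(-2, -1)), Mul(-1, I)) = Add(Mul(Rational(1, 2), Rational(-1, 2)), Mul(-1, I)) = Add(Rational(-1, 4), Mul(-1, I)))
Add(Function('H')(49), -31613) = Add(Add(Rational(-1, 4), Mul(-1, 49)), -31613) = Add(Add(Rational(-1, 4), -49), -31613) = Add(Rational(-197, 4), -31613) = Rational(-126649, 4)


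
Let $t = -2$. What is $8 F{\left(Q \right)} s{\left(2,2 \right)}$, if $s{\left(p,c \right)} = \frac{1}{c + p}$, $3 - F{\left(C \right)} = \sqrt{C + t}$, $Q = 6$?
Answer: $2$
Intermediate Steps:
$F{\left(C \right)} = 3 - \sqrt{-2 + C}$ ($F{\left(C \right)} = 3 - \sqrt{C - 2} = 3 - \sqrt{-2 + C}$)
$8 F{\left(Q \right)} s{\left(2,2 \right)} = \frac{8 \left(3 - \sqrt{-2 + 6}\right)}{2 + 2} = \frac{8 \left(3 - \sqrt{4}\right)}{4} = 8 \left(3 - 2\right) \frac{1}{4} = 8 \cdot 1 \cdot \frac{1}{4} = 8 \cdot \frac{1}{4} = 2$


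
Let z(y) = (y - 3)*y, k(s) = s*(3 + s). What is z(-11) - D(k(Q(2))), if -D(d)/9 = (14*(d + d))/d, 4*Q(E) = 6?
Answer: 406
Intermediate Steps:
Q(E) = 3/2 (Q(E) = (1/4)*6 = 3/2)
D(d) = -252 (D(d) = -9*14*(d + d)/d = -9*14*(2*d)/d = -9*28*d/d = -9*28 = -252)
z(y) = y*(-3 + y) (z(y) = (-3 + y)*y = y*(-3 + y))
z(-11) - D(k(Q(2))) = -11*(-3 - 11) - 1*(-252) = -11*(-14) + 252 = 154 + 252 = 406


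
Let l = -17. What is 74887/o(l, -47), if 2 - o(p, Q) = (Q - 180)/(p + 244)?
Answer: 74887/3 ≈ 24962.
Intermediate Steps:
o(p, Q) = 2 - (-180 + Q)/(244 + p) (o(p, Q) = 2 - (Q - 180)/(p + 244) = 2 - (-180 + Q)/(244 + p))
74887/o(l, -47) = 74887/(((668 - 1*(-47) + 2*(-17))/(244 - 17))) = 74887/(((668 + 47 - 34)/227)) = 74887/(((1/227)*681)) = 74887/3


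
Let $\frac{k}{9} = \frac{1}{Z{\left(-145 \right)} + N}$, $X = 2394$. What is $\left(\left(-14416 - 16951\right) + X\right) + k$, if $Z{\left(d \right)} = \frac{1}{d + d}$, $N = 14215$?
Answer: $- \frac{119436814967}{4122349} \approx -28973.0$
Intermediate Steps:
$Z{\left(d \right)} = \frac{1}{2 d}$
$k = \frac{2610}{4122349}$ ($k = \frac{9}{\frac{1}{2 \left(-145\right)} + 14215} = \frac{9}{\frac{1}{2} \left(- \frac{1}{145}\right) + 14215} = \frac{9}{- \frac{1}{290} + 14215} = \frac{9}{\frac{4122349}{290}} = 9 \cdot \frac{290}{4122349} = \frac{2610}{4122349} \approx 0.00063313$)
$\left(\left(-14416 - 16951\right) + X\right) + k = \left(\left(-14416 - 16951\right) + 2394\right) + \frac{2610}{4122349} = \left(-31367 + 2394\right) + \frac{2610}{4122349} = -28973 + \frac{2610}{4122349} = - \frac{119436814967}{4122349}$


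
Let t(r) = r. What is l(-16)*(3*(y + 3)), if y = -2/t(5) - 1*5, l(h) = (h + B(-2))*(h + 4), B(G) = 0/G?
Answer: -6912/5 ≈ -1382.4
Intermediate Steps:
B(G) = 0
l(h) = h*(4 + h) (l(h) = (h + 0)*(h + 4) = h*(4 + h))
y = -27/5 (y = -2/5 - 1*5 = -2*⅕ - 5 = -⅖ - 5 = -27/5 ≈ -5.4000)
l(-16)*(3*(y + 3)) = (-16*(4 - 16))*(3*(-27/5 + 3)) = (-16*(-12))*(3*(-12/5)) = 192*(-36/5) = -6912/5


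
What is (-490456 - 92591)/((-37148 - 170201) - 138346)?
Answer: 583047/345695 ≈ 1.6866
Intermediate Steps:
(-490456 - 92591)/((-37148 - 170201) - 138346) = -583047/(-207349 - 138346) = -583047/(-345695) = -583047*(-1/345695) = 583047/345695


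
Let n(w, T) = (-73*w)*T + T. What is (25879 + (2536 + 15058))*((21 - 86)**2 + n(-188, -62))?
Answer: -36809675925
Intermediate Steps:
n(w, T) = T - 73*T*w (n(w, T) = -73*T*w + T = T - 73*T*w)
(25879 + (2536 + 15058))*((21 - 86)**2 + n(-188, -62)) = (25879 + (2536 + 15058))*((21 - 86)**2 - 62*(1 - 73*(-188))) = (25879 + 17594)*((-65)**2 - 62*(1 + 13724)) = 43473*(4225 - 62*13725) = 43473*(4225 - 850950) = 43473*(-846725) = -36809675925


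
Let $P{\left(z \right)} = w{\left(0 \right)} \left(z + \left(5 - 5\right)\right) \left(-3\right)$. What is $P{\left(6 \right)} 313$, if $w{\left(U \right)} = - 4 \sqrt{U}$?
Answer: $0$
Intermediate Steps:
$P{\left(z \right)} = 0$ ($P{\left(z \right)} = - 4 \sqrt{0} \left(z + \left(5 - 5\right)\right) \left(-3\right) = \left(-4\right) 0 \left(z + \left(5 - 5\right)\right) \left(-3\right) = 0 \left(z + 0\right) \left(-3\right) = 0 z \left(-3\right) = 0 \left(- 3 z\right) = 0$)
$P{\left(6 \right)} 313 = 0 \cdot 313 = 0$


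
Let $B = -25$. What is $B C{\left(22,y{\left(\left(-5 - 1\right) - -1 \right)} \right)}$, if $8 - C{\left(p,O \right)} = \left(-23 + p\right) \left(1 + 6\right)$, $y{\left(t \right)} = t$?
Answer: $-375$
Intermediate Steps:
$C{\left(p,O \right)} = 169 - 7 p$ ($C{\left(p,O \right)} = 8 - \left(-23 + p\right) \left(1 + 6\right) = 8 - \left(-23 + p\right) 7 = 8 - \left(-161 + 7 p\right) = 169 - 7 p$)
$B C{\left(22,y{\left(\left(-5 - 1\right) - -1 \right)} \right)} = - 25 \left(169 - 154\right) = \left(-25\right) 15 = -375$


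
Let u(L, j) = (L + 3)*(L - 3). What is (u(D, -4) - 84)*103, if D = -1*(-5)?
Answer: -7004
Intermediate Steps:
D = 5
u(L, j) = (-3 + L)*(3 + L) (u(L, j) = (3 + L)*(-3 + L) = (-3 + L)*(3 + L))
(u(D, -4) - 84)*103 = ((-9 + 5²) - 84)*103 = ((-9 + 25) - 84)*103 = (16 - 84)*103 = -68*103 = -7004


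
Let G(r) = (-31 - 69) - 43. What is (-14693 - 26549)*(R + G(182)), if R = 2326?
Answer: -90031286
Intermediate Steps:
G(r) = -143 (G(r) = -100 - 43 = -143)
(-14693 - 26549)*(R + G(182)) = (-14693 - 26549)*(2326 - 143) = -41242*2183 = -90031286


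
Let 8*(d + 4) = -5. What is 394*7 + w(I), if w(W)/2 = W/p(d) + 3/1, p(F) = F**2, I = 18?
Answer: 3786220/1369 ≈ 2765.7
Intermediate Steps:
d = -37/8 (d = -4 + (1/8)*(-5) = -4 - 5/8 = -37/8 ≈ -4.6250)
w(W) = 6 + 128*W/1369 (w(W) = 2*(W/((-37/8)**2) + 3/1) = 2*(W/(1369/64) + 3*1) = 2*(W*(64/1369) + 3) = 2*(64*W/1369 + 3) = 2*(3 + 64*W/1369) = 6 + 128*W/1369)
394*7 + w(I) = 394*7 + (6 + (128/1369)*18) = 2758 + (6 + 2304/1369) = 2758 + 10518/1369 = 3786220/1369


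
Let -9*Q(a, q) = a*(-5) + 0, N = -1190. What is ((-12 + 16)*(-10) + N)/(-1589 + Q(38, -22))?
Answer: 11070/14111 ≈ 0.78449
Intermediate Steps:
Q(a, q) = 5*a/9 (Q(a, q) = -(a*(-5) + 0)/9 = -(-5*a + 0)/9 = -(-5)*a/9 = 5*a/9)
((-12 + 16)*(-10) + N)/(-1589 + Q(38, -22)) = ((-12 + 16)*(-10) - 1190)/(-1589 + (5/9)*38) = (4*(-10) - 1190)/(-1589 + 190/9) = (-40 - 1190)/(-14111/9) = -1230*(-9/14111) = 11070/14111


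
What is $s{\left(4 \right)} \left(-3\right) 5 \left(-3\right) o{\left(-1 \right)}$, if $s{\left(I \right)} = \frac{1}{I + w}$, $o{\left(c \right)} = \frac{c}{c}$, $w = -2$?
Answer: $\frac{45}{2} \approx 22.5$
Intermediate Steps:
$o{\left(c \right)} = 1$
$s{\left(I \right)} = \frac{1}{-2 + I}$ ($s{\left(I \right)} = \frac{1}{I - 2} = \frac{1}{-2 + I}$)
$s{\left(4 \right)} \left(-3\right) 5 \left(-3\right) o{\left(-1 \right)} = \frac{1}{-2 + 4} \left(-3\right) 5 \left(-3\right) 1 = \frac{1}{2} \left(-3\right) 5 \left(-3\right) 1 = \left(- \frac{3}{2}\right) 5 \left(-3\right) 1 = \left(- \frac{15}{2}\right) \left(-3\right) 1 = \frac{45}{2} \cdot 1 = \frac{45}{2}$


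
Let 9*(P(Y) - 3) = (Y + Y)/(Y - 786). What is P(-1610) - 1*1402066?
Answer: -7558520828/5391 ≈ -1.4021e+6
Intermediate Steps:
P(Y) = 3 + 2*Y/(9*(-786 + Y)) (P(Y) = 3 + ((Y + Y)/(Y - 786))/9 = 3 + ((2*Y)/(-786 + Y))/9 = 3 + (2*Y/(-786 + Y))/9 = 3 + 2*Y/(9*(-786 + Y)))
P(-1610) - 1*1402066 = (-21222 + 29*(-1610))/(9*(-786 - 1610)) - 1*1402066 = (⅑)*(-21222 - 46690)/(-2396) - 1402066 = (⅑)*(-1/2396)*(-67912) - 1402066 = 16978/5391 - 1402066 = -7558520828/5391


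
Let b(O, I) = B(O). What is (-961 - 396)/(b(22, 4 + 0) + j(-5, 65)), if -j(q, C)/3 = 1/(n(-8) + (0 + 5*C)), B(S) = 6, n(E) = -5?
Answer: -434240/1917 ≈ -226.52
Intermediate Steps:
b(O, I) = 6
j(q, C) = -3/(-5 + 5*C) (j(q, C) = -3/(-5 + (0 + 5*C)) = -3/(-5 + 5*C))
(-961 - 396)/(b(22, 4 + 0) + j(-5, 65)) = (-961 - 396)/(6 - 3/(-5 + 5*65)) = -1357/(6 - 3/(-5 + 325)) = -1357/(6 - 3/320) = -1357/1917/320 = -1357*320/1917 = -434240/1917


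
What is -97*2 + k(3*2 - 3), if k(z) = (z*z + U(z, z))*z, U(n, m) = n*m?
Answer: -140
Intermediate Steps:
U(n, m) = m*n
k(z) = 2*z³ (k(z) = (z*z + z*z)*z = (z² + z²)*z = (2*z²)*z = 2*z³)
-97*2 + k(3*2 - 3) = -97*2 + 2*(3*2 - 3)³ = -194 + 2*(6 - 3)³ = -194 + 2*3³ = -194 + 2*27 = -194 + 54 = -140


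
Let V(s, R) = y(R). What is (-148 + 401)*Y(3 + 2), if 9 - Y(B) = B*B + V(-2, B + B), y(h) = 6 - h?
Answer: -3036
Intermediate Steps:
V(s, R) = 6 - R
Y(B) = 3 - B² + 2*B (Y(B) = 9 - (B*B + (6 - (B + B))) = 9 - (B² + (6 - 2*B)) = 9 - (6 + B² - 2*B) = 9 + (-6 - B² + 2*B) = 3 - B² + 2*B)
(-148 + 401)*Y(3 + 2) = (-148 + 401)*(3 - (3 + 2)² + 2*(3 + 2)) = 253*(3 - 1*5² + 2*5) = 253*(3 - 1*25 + 10) = 253*(3 - 25 + 10) = 253*(-12) = -3036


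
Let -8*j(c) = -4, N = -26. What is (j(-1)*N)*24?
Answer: -312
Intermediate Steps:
j(c) = ½ (j(c) = -⅛*(-4) = ½)
(j(-1)*N)*24 = ((½)*(-26))*24 = -13*24 = -312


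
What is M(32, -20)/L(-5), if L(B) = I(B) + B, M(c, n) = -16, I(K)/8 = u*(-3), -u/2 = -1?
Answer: 16/53 ≈ 0.30189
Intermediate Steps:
u = 2 (u = -2*(-1) = 2)
I(K) = -48 (I(K) = 8*(2*(-3)) = 8*(-6) = -48)
L(B) = -48 + B
M(32, -20)/L(-5) = -16/(-48 - 5) = -16/(-53) = -16*(-1/53) = 16/53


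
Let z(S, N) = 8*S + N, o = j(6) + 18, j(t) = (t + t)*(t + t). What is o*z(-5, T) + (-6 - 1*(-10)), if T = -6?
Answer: -7448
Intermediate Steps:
j(t) = 4*t² (j(t) = (2*t)*(2*t) = 4*t²)
o = 162 (o = 4*6² + 18 = 4*36 + 18 = 144 + 18 = 162)
z(S, N) = N + 8*S
o*z(-5, T) + (-6 - 1*(-10)) = 162*(-6 + 8*(-5)) + (-6 - 1*(-10)) = 162*(-6 - 40) + (-6 + 10) = 162*(-46) + 4 = -7452 + 4 = -7448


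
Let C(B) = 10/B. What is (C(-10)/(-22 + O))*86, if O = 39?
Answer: -86/17 ≈ -5.0588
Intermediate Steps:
(C(-10)/(-22 + O))*86 = ((10/(-10))/(-22 + 39))*86 = ((10*(-⅒))/17)*86 = ((1/17)*(-1))*86 = -1/17*86 = -86/17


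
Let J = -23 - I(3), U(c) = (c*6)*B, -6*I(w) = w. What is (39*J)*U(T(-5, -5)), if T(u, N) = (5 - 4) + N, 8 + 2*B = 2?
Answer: -63180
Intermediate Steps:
B = -3 (B = -4 + (1/2)*2 = -4 + 1 = -3)
T(u, N) = 1 + N
I(w) = -w/6
U(c) = -18*c (U(c) = (c*6)*(-3) = (6*c)*(-3) = -18*c)
J = -45/2 (J = -23 - (-1)*3/6 = -23 - 1*(-1/2) = -23 + 1/2 = -45/2 ≈ -22.500)
(39*J)*U(T(-5, -5)) = (39*(-45/2))*(-18*(1 - 5)) = -(-15795)*(-4) = -1755/2*72 = -63180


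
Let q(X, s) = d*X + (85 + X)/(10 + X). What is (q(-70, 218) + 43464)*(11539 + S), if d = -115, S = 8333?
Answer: 1023681240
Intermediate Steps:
q(X, s) = -115*X + (85 + X)/(10 + X)
(q(-70, 218) + 43464)*(11539 + S) = ((85 - 1149*(-70) - 115*(-70)²)/(10 - 70) + 43464)*(11539 + 8333) = ((85 + 80430 - 115*4900)/(-60) + 43464)*19872 = (-(85 + 80430 - 563500)/60 + 43464)*19872 = (-1/60*(-482985) + 43464)*19872 = (32199/4 + 43464)*19872 = (206055/4)*19872 = 1023681240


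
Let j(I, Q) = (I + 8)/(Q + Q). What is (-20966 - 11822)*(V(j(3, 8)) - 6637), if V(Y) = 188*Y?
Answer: 213376107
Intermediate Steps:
j(I, Q) = (8 + I)/(2*Q) (j(I, Q) = (8 + I)/((2*Q)) = (8 + I)*(1/(2*Q)) = (8 + I)/(2*Q))
(-20966 - 11822)*(V(j(3, 8)) - 6637) = (-20966 - 11822)*(188*((½)*(8 + 3)/8) - 6637) = -32788*(188*((½)*(⅛)*11) - 6637) = -32788*(188*(11/16) - 6637) = -32788*(517/4 - 6637) = -32788*(-26031/4) = 213376107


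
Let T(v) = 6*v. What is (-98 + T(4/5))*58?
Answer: -27028/5 ≈ -5405.6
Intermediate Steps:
(-98 + T(4/5))*58 = (-98 + 6*(4/5))*58 = (-98 + 24/5)*58 = -466/5*58 = -27028/5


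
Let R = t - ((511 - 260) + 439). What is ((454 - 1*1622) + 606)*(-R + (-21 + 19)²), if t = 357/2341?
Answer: -912854914/2341 ≈ -3.8994e+5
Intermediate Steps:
t = 357/2341 (t = 357*(1/2341) = 357/2341 ≈ 0.15250)
R = -1614933/2341 (R = 357/2341 - ((511 - 260) + 439) = 357/2341 - (251 + 439) = 357/2341 - 1*690 = 357/2341 - 690 = -1614933/2341 ≈ -689.85)
((454 - 1*1622) + 606)*(-R + (-21 + 19)²) = ((454 - 1*1622) + 606)*(-1*(-1614933/2341) + (-21 + 19)²) = ((454 - 1622) + 606)*(1614933/2341 + (-2)²) = (-1168 + 606)*(1614933/2341 + 4) = -562*1624297/2341 = -912854914/2341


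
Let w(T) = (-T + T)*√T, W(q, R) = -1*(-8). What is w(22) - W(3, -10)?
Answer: -8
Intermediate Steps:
W(q, R) = 8
w(T) = 0 (w(T) = 0*√T = 0)
w(22) - W(3, -10) = 0 - 1*8 = 0 - 8 = -8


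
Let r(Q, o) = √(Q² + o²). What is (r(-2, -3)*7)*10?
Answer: 70*√13 ≈ 252.39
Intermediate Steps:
(r(-2, -3)*7)*10 = (√((-2)² + (-3)²)*7)*10 = (√(4 + 9)*7)*10 = (√13*7)*10 = (7*√13)*10 = 70*√13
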